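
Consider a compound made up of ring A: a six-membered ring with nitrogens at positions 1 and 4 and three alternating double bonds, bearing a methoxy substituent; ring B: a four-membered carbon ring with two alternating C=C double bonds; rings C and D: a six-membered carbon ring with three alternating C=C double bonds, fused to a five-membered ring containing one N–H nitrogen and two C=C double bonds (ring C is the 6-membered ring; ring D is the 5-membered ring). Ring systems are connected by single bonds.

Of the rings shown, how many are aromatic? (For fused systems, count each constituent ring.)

Ring A has a continuous p-orbital overlap around the ring; 3 ring double bonds give 6 π electrons. 6 = 4(1)+2, so ring A is aromatic (pyrazine).
Ring B has only sp² ring atoms; a planar conformation would have a fully conjugated π system of 4 electrons. But 4 = 4(1), which is 4n not 4n+2, so ring B is not aromatic (cyclobutadiene) — cyclobutadiene is antiaromatic and distorts to a rectangle.
Rings C and D form a fused bicyclic system (with one N–H) with 9 sp² atoms and 10 π electrons from ring double bonds plus a heteroatom lone pair. 10 = 4(2)+2, so the system is aromatic and both rings count as aromatic (indole).
Aromatic: A, C, D. Total: 3.

3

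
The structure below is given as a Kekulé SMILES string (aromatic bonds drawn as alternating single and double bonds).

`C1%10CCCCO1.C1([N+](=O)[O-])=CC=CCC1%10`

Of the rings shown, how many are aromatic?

The SMILES encodes a six-membered saturated ring of five carbons and one oxygen; a six-membered carbon ring with two conjugated C=C double bonds and two sp³ carbons.
The 6-membered ring with one oxygen has only sp³ atoms, so it is not fully conjugated — not aromatic (tetrahydropyran).
The 6-membered ring has two sp³ carbons, so it is not fully conjugated — not aromatic (1,3-cyclohexadiene).
None of the rings are aromatic. Total: 0.

0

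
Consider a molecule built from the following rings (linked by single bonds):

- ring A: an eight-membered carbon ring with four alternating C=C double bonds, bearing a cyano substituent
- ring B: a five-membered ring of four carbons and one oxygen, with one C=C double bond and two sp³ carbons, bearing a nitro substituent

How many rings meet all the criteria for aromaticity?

Ring A has only sp² ring atoms; a planar conformation would have a fully conjugated π system of 8 electrons. But 8 = 4(2), which is 4n not 4n+2, so ring A is not aromatic (cyclooctatetraene) — cyclooctatetraene distorts into a non-planar tub to avoid antiaromaticity.
Ring B has two sp³ carbons, so it is not fully conjugated — not aromatic (2,3-dihydrofuran).
No ring is aromatic. Total: 0.

0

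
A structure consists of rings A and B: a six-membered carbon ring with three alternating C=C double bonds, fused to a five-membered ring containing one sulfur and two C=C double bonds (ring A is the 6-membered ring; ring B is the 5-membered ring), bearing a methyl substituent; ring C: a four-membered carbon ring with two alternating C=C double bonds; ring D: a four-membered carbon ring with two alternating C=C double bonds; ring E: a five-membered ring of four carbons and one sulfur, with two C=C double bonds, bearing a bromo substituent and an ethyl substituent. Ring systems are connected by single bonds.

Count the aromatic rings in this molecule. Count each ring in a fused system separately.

3

Rings A and B form a fused bicyclic system (with one sulfur) with 9 sp² atoms and 10 π electrons from ring double bonds plus a heteroatom lone pair. 10 = 4(2)+2, so the system is aromatic and both rings count as aromatic (benzothiophene).
Ring C has only sp² ring atoms; a planar conformation would have a fully conjugated π system of 4 electrons. But 4 = 4(1), which is 4n not 4n+2, so ring C is not aromatic (cyclobutadiene) — cyclobutadiene is antiaromatic and distorts to a rectangle.
Ring D has only sp² ring atoms; a planar conformation would have a fully conjugated π system of 4 electrons. But 4 = 4(1), which is 4n not 4n+2, so ring D is not aromatic (cyclobutadiene) — cyclobutadiene is antiaromatic and distorts to a rectangle.
Ring E is planar and fully conjugated; 2 ring double bonds (4 π electrons) plus a heteroatom lone pair (2) give 6 π electrons. That satisfies 4n+2 with n=1, so ring E is aromatic (thiophene).
Aromatic: A, B, E. Total: 3.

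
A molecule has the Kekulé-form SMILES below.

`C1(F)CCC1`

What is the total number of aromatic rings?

The SMILES encodes a four-membered saturated carbon ring.
The 4-membered ring has only sp³ atoms, so it is not fully conjugated — not aromatic (cyclobutane).

0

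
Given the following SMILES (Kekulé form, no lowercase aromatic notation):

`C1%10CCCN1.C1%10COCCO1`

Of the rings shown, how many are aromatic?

The SMILES encodes a five-membered saturated ring of four carbons and one N–H nitrogen; a six-membered saturated ring with oxygens at positions 1 and 4.
The 5-membered ring with one N–H has only sp³ atoms, so it is not fully conjugated — not aromatic (pyrrolidine).
The 6-membered ring with two oxygens (1,4) has only sp³ atoms, so it is not fully conjugated — not aromatic (1,4-dioxane).
None of the rings are aromatic. Total: 0.

0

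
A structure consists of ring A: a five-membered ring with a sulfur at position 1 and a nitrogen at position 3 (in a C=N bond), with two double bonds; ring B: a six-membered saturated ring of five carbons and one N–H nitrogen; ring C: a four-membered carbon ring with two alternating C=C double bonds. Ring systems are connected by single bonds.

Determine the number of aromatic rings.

1

Ring A is planar and fully conjugated; 2 ring double bonds (4 π electrons) plus a heteroatom lone pair (2) give 6 π electrons. That satisfies 4n+2 with n=1, so ring A is aromatic (thiazole).
Ring B has only sp³ atoms, so it is not fully conjugated — not aromatic (piperidine).
Ring C has only sp² ring atoms; a planar conformation would have a fully conjugated π system of 4 electrons. But 4 = 4(1), which is 4n not 4n+2, so ring C is not aromatic (cyclobutadiene) — cyclobutadiene is antiaromatic and distorts to a rectangle.
Aromatic: A. Total: 1.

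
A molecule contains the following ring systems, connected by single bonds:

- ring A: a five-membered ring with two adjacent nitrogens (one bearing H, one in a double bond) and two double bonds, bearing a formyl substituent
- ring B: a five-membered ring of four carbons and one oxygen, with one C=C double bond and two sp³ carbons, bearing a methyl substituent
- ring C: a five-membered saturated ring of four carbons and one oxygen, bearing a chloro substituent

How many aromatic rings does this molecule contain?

1

Ring A is fully conjugated (every ring atom contributes a p orbital); 2 ring double bonds (4 π electrons) plus a heteroatom lone pair (2) give 6 π electrons. 6 = 4(1)+2, so ring A is aromatic (pyrazole).
Ring B has two sp³ carbons, so it is not fully conjugated — not aromatic (2,3-dihydrofuran).
Ring C has only sp³ atoms, so it is not fully conjugated — not aromatic (tetrahydrofuran).
Aromatic: A. Total: 1.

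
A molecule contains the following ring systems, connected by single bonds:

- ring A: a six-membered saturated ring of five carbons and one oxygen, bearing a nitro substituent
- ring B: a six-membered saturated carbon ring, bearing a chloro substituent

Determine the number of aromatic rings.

0

Ring A has only sp³ atoms, so it is not fully conjugated — not aromatic (tetrahydropyran).
Ring B has only sp³ atoms, so it is not fully conjugated — not aromatic (cyclohexane).
No ring is aromatic. Total: 0.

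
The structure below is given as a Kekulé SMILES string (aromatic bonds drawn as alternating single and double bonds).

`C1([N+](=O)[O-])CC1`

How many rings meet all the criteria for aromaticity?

The SMILES encodes a three-membered saturated carbon ring.
The 3-membered ring has only sp³ atoms, so it is not fully conjugated — not aromatic (cyclopropane).

0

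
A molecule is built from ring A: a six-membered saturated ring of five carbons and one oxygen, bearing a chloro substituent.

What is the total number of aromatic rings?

Ring A has only sp³ atoms, so it is not fully conjugated — not aromatic (tetrahydropyran).

0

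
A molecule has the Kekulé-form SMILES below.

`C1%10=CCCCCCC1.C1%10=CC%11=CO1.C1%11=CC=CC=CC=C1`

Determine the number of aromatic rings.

1

The SMILES encodes an eight-membered carbon ring with one C=C double bond; a five-membered ring of four carbons and one oxygen, with two C=C double bonds; an eight-membered carbon ring with four alternating C=C double bonds.
The 8-membered ring has six sp³ carbons, so it is not fully conjugated — not aromatic (cyclooctene).
The 5-membered ring with one oxygen has a continuous p-orbital overlap around the ring; 2 ring double bonds (4 π electrons) plus a heteroatom lone pair (2) give 6 π electrons. Since 6 = 4n+2 (n=1), it is aromatic (furan).
The second 8-membered ring has only sp² ring atoms; a planar conformation would have a fully conjugated π system of 8 electrons. But 8 = 4(2), which is 4n not 4n+2, so it is not aromatic (cyclooctatetraene) — cyclooctatetraene distorts into a non-planar tub to avoid antiaromaticity.
1 of the 3 rings is aromatic. Total: 1.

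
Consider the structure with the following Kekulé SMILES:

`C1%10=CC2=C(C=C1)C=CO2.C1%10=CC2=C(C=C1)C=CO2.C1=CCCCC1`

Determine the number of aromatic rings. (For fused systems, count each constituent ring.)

4

The SMILES encodes a six-membered carbon ring with three alternating C=C double bonds, fused to a five-membered ring containing one oxygen and two C=C double bonds; a six-membered carbon ring with three alternating C=C double bonds, fused to a five-membered ring containing one oxygen and two C=C double bonds; a six-membered carbon ring with one C=C double bond.
The fused 6/5-membered bicyclic (with one oxygen) is a single π system with 9 sp² atoms and 10 π electrons from ring double bonds plus a heteroatom lone pair. 10 = 4(2)+2, so the system is aromatic and both rings count as aromatic (benzofuran).
The fused 6/5-membered bicyclic (with one oxygen) is a single π system with 9 sp² atoms and 10 π electrons from ring double bonds plus a heteroatom lone pair. 10 = 4(2)+2, so the system is aromatic and both rings count as aromatic (benzofuran).
The 6-membered ring has four sp³ carbons, so it is not fully conjugated — not aromatic (cyclohexene).
4 of the 5 rings are aromatic. Total: 4.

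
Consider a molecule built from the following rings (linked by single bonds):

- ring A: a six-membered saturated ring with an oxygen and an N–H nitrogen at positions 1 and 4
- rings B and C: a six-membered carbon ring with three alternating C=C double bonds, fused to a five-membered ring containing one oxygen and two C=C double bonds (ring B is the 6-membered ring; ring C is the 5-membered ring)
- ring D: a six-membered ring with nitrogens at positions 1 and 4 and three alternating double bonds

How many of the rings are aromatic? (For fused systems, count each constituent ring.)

Ring A has only sp³ atoms, so it is not fully conjugated — not aromatic (morpholine).
Rings B and C form a fused bicyclic system (with one oxygen) with 9 sp² atoms and 10 π electrons from ring double bonds plus a heteroatom lone pair. 10 = 4(2)+2, so the system is aromatic and both rings count as aromatic (benzofuran).
Ring D is fully conjugated (every ring atom contributes a p orbital); 3 ring double bonds give 6 π electrons. Since 6 = 4n+2 (n=1), ring D is aromatic (pyrazine).
Aromatic: B, C, D. Total: 3.

3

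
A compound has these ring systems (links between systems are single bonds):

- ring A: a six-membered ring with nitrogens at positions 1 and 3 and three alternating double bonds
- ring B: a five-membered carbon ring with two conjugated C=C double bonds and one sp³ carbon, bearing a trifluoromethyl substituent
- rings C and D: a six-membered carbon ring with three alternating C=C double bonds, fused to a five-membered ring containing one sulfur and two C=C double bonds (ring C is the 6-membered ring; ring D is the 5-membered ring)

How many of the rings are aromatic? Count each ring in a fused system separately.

3

Ring A is planar and fully conjugated; 3 ring double bonds give 6 π electrons. That satisfies 4n+2 with n=1, so ring A is aromatic (pyrimidine).
Ring B has one sp³ carbon, so it is not fully conjugated — not aromatic (cyclopentadiene).
Rings C and D form a fused bicyclic system (with one sulfur) with 9 sp² atoms and 10 π electrons from ring double bonds plus a heteroatom lone pair. 10 = 4(2)+2, so the system is aromatic and both rings count as aromatic (benzothiophene).
Aromatic: A, C, D. Total: 3.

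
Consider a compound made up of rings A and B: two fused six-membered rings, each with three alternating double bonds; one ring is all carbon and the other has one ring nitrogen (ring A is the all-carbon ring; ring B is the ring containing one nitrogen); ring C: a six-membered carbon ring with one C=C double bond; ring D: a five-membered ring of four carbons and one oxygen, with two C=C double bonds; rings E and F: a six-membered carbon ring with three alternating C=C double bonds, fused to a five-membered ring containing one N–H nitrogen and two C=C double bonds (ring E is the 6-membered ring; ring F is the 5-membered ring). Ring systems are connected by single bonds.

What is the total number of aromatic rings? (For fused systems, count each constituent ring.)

5

Rings A and B form a fused bicyclic system (with one nitrogen) with 10 sp² atoms and 10 π electrons from ring double bonds. 10 = 4(2)+2, so the system is aromatic and both rings count as aromatic (quinoline).
Ring C has four sp³ carbons, so it is not fully conjugated — not aromatic (cyclohexene).
Ring D has a continuous p-orbital overlap around the ring; 2 ring double bonds (4 π electrons) plus a heteroatom lone pair (2) give 6 π electrons. Since 6 = 4n+2 (n=1), ring D is aromatic (furan).
Rings E and F form a fused bicyclic system (with one N–H) with 9 sp² atoms and 10 π electrons from ring double bonds plus a heteroatom lone pair. 10 = 4(2)+2, so the system is aromatic and both rings count as aromatic (indole).
Aromatic: A, B, D, E, F. Total: 5.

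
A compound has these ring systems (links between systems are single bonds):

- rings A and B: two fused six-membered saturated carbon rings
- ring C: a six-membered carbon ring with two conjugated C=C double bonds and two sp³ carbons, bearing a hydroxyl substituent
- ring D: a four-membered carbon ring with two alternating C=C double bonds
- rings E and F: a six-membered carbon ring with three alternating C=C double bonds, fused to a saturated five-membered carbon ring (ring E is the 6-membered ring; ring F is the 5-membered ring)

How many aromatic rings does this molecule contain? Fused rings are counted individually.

1

Ring A has only sp³ atoms, so it is not fully conjugated — not aromatic (cyclohexane ring).
Ring B has only sp³ atoms, so it is not fully conjugated — not aromatic (cyclohexane ring).
Ring C has two sp³ carbons, so it is not fully conjugated — not aromatic (1,3-cyclohexadiene).
Ring D has only sp² ring atoms; a planar conformation would have a fully conjugated π system of 4 electrons. But 4 = 4(1), which is 4n not 4n+2, so ring D is not aromatic (cyclobutadiene) — cyclobutadiene is antiaromatic and distorts to a rectangle.
Ring E is fully conjugated (every ring atom contributes a p orbital); 3 ring double bonds give 6 π electrons. 6 = 4(1)+2, so ring E is aromatic (benzene ring).
Ring F has three sp³ carbons, so it is not fully conjugated — not aromatic (cyclopentane ring).
Aromatic: E. Total: 1.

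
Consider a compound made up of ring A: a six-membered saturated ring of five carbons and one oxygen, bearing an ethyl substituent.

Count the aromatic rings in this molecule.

0

Ring A has only sp³ atoms, so it is not fully conjugated — not aromatic (tetrahydropyran).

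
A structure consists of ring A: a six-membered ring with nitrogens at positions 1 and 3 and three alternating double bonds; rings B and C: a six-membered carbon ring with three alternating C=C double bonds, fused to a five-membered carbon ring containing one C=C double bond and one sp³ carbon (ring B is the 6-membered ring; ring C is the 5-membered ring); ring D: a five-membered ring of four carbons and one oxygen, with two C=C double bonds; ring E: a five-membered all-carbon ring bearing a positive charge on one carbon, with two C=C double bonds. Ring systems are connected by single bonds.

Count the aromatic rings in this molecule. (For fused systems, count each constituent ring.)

3

Ring A has a continuous p-orbital overlap around the ring; 3 ring double bonds give 6 π electrons. Since 6 = 4n+2 (n=1), ring A is aromatic (pyrimidine).
Ring B is fully conjugated (every ring atom contributes a p orbital); 3 ring double bonds give 6 π electrons. 6 = 4(1)+2, so ring B is aromatic (benzene ring).
Ring C has one sp³ carbon, so it is not fully conjugated — not aromatic (cyclopentene ring).
Ring D is planar and fully conjugated; 2 ring double bonds (4 π electrons) plus a heteroatom lone pair (2) give 6 π electrons. Since 6 = 4n+2 (n=1), ring D is aromatic (furan).
Ring E has only sp² ring atoms; a planar conformation would have a fully conjugated π system of 4 electrons. But 4 = 4(1), which is 4n not 4n+2, so ring E is not aromatic (cyclopentadienyl cation).
Aromatic: A, B, D. Total: 3.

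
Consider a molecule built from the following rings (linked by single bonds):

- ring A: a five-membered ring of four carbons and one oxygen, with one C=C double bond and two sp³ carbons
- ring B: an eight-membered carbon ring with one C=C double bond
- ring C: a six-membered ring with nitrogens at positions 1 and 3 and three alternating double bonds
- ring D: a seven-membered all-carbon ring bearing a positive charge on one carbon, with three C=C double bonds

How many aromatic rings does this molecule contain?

2

Ring A has two sp³ carbons, so it is not fully conjugated — not aromatic (2,3-dihydrofuran).
Ring B has six sp³ carbons, so it is not fully conjugated — not aromatic (cyclooctene).
Ring C has a continuous p-orbital overlap around the ring; 3 ring double bonds give 6 π electrons. 6 = 4(1)+2, so ring C is aromatic (pyrimidine).
Ring D is planar and fully conjugated; 3 ring double bonds (6 π electrons) plus the carbocation's empty p orbital (0, but keeps the ring conjugated) give 6 π electrons. Since 6 = 4n+2 (n=1), ring D is aromatic (tropylium cation).
Aromatic: C, D. Total: 2.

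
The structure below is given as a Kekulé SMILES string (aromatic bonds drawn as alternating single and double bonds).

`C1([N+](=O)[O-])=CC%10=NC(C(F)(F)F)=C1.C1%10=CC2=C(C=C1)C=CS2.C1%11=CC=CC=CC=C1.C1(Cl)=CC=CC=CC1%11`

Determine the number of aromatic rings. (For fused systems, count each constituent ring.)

The SMILES encodes a six-membered ring of five carbons and one nitrogen with three alternating double bonds; a six-membered carbon ring with three alternating C=C double bonds, fused to a five-membered ring containing one sulfur and two C=C double bonds; an eight-membered carbon ring with four alternating C=C double bonds; a seven-membered carbon ring with three C=C double bonds and one sp³ carbon.
The 6-membered ring with one nitrogen has a continuous p-orbital overlap around the ring; 3 ring double bonds give 6 π electrons. 6 = 4(1)+2, so it is aromatic (pyridine).
The fused 6/5-membered bicyclic (with one sulfur) is a single π system with 9 sp² atoms and 10 π electrons from ring double bonds plus a heteroatom lone pair. 10 = 4(2)+2, so the system is aromatic and both rings count as aromatic (benzothiophene).
The 8-membered ring has only sp² ring atoms; a planar conformation would have a fully conjugated π system of 8 electrons. But 8 = 4(2), which is 4n not 4n+2, so it is not aromatic (cyclooctatetraene) — cyclooctatetraene distorts into a non-planar tub to avoid antiaromaticity.
The 7-membered ring has one sp³ carbon, so it is not fully conjugated — not aromatic (cycloheptatriene).
3 of the 5 rings are aromatic. Total: 3.

3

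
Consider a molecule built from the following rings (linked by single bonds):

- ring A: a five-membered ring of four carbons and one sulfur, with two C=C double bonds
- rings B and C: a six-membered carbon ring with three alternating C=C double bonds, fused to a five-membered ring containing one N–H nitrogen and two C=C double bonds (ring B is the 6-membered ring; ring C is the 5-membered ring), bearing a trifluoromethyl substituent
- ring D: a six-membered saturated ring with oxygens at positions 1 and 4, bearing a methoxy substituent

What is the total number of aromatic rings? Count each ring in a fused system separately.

Ring A is planar and fully conjugated; 2 ring double bonds (4 π electrons) plus a heteroatom lone pair (2) give 6 π electrons. That satisfies 4n+2 with n=1, so ring A is aromatic (thiophene).
Rings B and C form a fused bicyclic system (with one N–H) with 9 sp² atoms and 10 π electrons from ring double bonds plus a heteroatom lone pair. 10 = 4(2)+2, so the system is aromatic and both rings count as aromatic (indole).
Ring D has only sp³ atoms, so it is not fully conjugated — not aromatic (1,4-dioxane).
Aromatic: A, B, C. Total: 3.

3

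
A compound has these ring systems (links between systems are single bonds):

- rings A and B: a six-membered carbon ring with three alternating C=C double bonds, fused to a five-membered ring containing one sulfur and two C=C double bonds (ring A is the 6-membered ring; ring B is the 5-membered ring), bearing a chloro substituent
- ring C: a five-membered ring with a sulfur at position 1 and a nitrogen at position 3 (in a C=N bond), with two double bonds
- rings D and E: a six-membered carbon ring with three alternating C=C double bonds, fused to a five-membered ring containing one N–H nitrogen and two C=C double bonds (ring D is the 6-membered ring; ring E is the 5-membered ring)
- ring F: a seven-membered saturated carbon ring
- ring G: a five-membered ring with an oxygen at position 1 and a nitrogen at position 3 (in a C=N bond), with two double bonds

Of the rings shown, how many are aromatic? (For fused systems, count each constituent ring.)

Rings A and B form a fused bicyclic system (with one sulfur) with 9 sp² atoms and 10 π electrons from ring double bonds plus a heteroatom lone pair. 10 = 4(2)+2, so the system is aromatic and both rings count as aromatic (benzothiophene).
Ring C is planar and fully conjugated; 2 ring double bonds (4 π electrons) plus a heteroatom lone pair (2) give 6 π electrons. 6 = 4(1)+2, so ring C is aromatic (thiazole).
Rings D and E form a fused bicyclic system (with one N–H) with 9 sp² atoms and 10 π electrons from ring double bonds plus a heteroatom lone pair. 10 = 4(2)+2, so the system is aromatic and both rings count as aromatic (indole).
Ring F has only sp³ atoms, so it is not fully conjugated — not aromatic (cycloheptane).
Ring G has a continuous p-orbital overlap around the ring; 2 ring double bonds (4 π electrons) plus a heteroatom lone pair (2) give 6 π electrons. That satisfies 4n+2 with n=1, so ring G is aromatic (oxazole).
Aromatic: A, B, C, D, E, G. Total: 6.

6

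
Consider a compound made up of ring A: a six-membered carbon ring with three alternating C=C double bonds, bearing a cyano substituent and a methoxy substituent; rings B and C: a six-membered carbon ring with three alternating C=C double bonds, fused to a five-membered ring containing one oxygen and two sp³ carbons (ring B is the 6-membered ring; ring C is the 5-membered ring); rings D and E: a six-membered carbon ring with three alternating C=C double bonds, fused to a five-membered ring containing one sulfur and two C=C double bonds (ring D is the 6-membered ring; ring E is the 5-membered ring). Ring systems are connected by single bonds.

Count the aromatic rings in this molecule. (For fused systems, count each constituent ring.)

4

Ring A is fully conjugated (every ring atom contributes a p orbital); 3 ring double bonds give 6 π electrons. 6 = 4(1)+2, so ring A is aromatic (benzene).
Ring B is fully conjugated (every ring atom contributes a p orbital); 3 ring double bonds give 6 π electrons. 6 = 4(1)+2, so ring B is aromatic (benzene ring).
Ring C has two sp³ carbons, so it is not fully conjugated — not aromatic (oxolane ring).
Rings D and E form a fused bicyclic system (with one sulfur) with 9 sp² atoms and 10 π electrons from ring double bonds plus a heteroatom lone pair. 10 = 4(2)+2, so the system is aromatic and both rings count as aromatic (benzothiophene).
Aromatic: A, B, D, E. Total: 4.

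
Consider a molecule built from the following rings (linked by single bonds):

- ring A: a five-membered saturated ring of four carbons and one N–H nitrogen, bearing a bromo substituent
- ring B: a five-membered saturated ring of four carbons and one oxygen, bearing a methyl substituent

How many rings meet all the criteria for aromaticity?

0

Ring A has only sp³ atoms, so it is not fully conjugated — not aromatic (pyrrolidine).
Ring B has only sp³ atoms, so it is not fully conjugated — not aromatic (tetrahydrofuran).
No ring is aromatic. Total: 0.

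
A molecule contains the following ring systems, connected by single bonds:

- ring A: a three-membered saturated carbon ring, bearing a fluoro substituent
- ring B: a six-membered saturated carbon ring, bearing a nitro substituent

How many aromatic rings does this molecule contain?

Ring A has only sp³ atoms, so it is not fully conjugated — not aromatic (cyclopropane).
Ring B has only sp³ atoms, so it is not fully conjugated — not aromatic (cyclohexane).
No ring is aromatic. Total: 0.

0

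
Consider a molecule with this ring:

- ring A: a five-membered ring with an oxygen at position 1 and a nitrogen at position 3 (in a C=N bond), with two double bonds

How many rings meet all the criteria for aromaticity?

1

Ring A is planar and fully conjugated; 2 ring double bonds (4 π electrons) plus a heteroatom lone pair (2) give 6 π electrons. That satisfies 4n+2 with n=1, so ring A is aromatic (oxazole).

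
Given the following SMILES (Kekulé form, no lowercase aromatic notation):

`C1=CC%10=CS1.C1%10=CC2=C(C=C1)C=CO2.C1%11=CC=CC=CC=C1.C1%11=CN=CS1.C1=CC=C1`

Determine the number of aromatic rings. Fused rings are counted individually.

4

The SMILES encodes a five-membered ring of four carbons and one sulfur, with two C=C double bonds; a six-membered carbon ring with three alternating C=C double bonds, fused to a five-membered ring containing one oxygen and two C=C double bonds; an eight-membered carbon ring with four alternating C=C double bonds; a five-membered ring with a sulfur at position 1 and a nitrogen at position 3 (in a C=N bond), with two double bonds; a four-membered carbon ring with two alternating C=C double bonds.
The 5-membered ring with one sulfur is planar and fully conjugated; 2 ring double bonds (4 π electrons) plus a heteroatom lone pair (2) give 6 π electrons. That satisfies 4n+2 with n=1, so it is aromatic (thiophene).
The fused 6/5-membered bicyclic (with one oxygen) is a single π system with 9 sp² atoms and 10 π electrons from ring double bonds plus a heteroatom lone pair. 10 = 4(2)+2, so the system is aromatic and both rings count as aromatic (benzofuran).
The 8-membered ring has only sp² ring atoms; a planar conformation would have a fully conjugated π system of 8 electrons. But 8 = 4(2), which is 4n not 4n+2, so it is not aromatic (cyclooctatetraene) — cyclooctatetraene distorts into a non-planar tub to avoid antiaromaticity.
The 5-membered ring with one sulfur and one =N– has a continuous p-orbital overlap around the ring; 2 ring double bonds (4 π electrons) plus a heteroatom lone pair (2) give 6 π electrons. Since 6 = 4n+2 (n=1), it is aromatic (thiazole).
The 4-membered ring has only sp² ring atoms; a planar conformation would have a fully conjugated π system of 4 electrons. But 4 = 4(1), which is 4n not 4n+2, so it is not aromatic (cyclobutadiene) — cyclobutadiene is antiaromatic and distorts to a rectangle.
4 of the 6 rings are aromatic. Total: 4.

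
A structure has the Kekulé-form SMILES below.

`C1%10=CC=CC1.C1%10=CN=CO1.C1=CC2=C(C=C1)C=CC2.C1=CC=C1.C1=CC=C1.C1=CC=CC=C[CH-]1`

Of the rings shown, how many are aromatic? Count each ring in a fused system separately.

2

The SMILES encodes a five-membered carbon ring with two conjugated C=C double bonds and one sp³ carbon; a five-membered ring with an oxygen at position 1 and a nitrogen at position 3 (in a C=N bond), with two double bonds; a six-membered carbon ring with three alternating C=C double bonds, fused to a five-membered carbon ring containing one C=C double bond and one sp³ carbon; a four-membered carbon ring with two alternating C=C double bonds; a four-membered carbon ring with two alternating C=C double bonds; a seven-membered all-carbon ring bearing a negative charge on one carbon, with three C=C double bonds.
The 5-membered ring has one sp³ carbon, so it is not fully conjugated — not aromatic (cyclopentadiene).
The 5-membered ring with one oxygen and one =N– is fully conjugated (every ring atom contributes a p orbital); 2 ring double bonds (4 π electrons) plus a heteroatom lone pair (2) give 6 π electrons. 6 = 4(1)+2, so it is aromatic (oxazole).
The 6-membered ring has a continuous p-orbital overlap around the ring; 3 ring double bonds give 6 π electrons. Since 6 = 4n+2 (n=1), it is aromatic (benzene ring).
The second 5-membered ring has one sp³ carbon, so it is not fully conjugated — not aromatic (cyclopentene ring).
The 4-membered ring has only sp² ring atoms; a planar conformation would have a fully conjugated π system of 4 electrons. But 4 = 4(1), which is 4n not 4n+2, so it is not aromatic (cyclobutadiene) — cyclobutadiene is antiaromatic and distorts to a rectangle.
The second 4-membered ring has only sp² ring atoms; a planar conformation would have a fully conjugated π system of 4 electrons. But 4 = 4(1), which is 4n not 4n+2, so it is not aromatic (cyclobutadiene) — cyclobutadiene is antiaromatic and distorts to a rectangle.
The 7-membered ring has only sp² ring atoms; a planar conformation would have a fully conjugated π system of 8 electrons. But 8 = 4(2), which is 4n not 4n+2, so it is not aromatic (cycloheptatrienyl anion).
2 of the 7 rings are aromatic. Total: 2.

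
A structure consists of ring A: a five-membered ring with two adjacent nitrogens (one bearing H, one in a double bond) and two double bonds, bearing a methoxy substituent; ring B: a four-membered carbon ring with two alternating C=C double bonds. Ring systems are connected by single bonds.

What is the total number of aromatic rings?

Ring A is fully conjugated (every ring atom contributes a p orbital); 2 ring double bonds (4 π electrons) plus a heteroatom lone pair (2) give 6 π electrons. Since 6 = 4n+2 (n=1), ring A is aromatic (pyrazole).
Ring B has only sp² ring atoms; a planar conformation would have a fully conjugated π system of 4 electrons. But 4 = 4(1), which is 4n not 4n+2, so ring B is not aromatic (cyclobutadiene) — cyclobutadiene is antiaromatic and distorts to a rectangle.
Aromatic: A. Total: 1.

1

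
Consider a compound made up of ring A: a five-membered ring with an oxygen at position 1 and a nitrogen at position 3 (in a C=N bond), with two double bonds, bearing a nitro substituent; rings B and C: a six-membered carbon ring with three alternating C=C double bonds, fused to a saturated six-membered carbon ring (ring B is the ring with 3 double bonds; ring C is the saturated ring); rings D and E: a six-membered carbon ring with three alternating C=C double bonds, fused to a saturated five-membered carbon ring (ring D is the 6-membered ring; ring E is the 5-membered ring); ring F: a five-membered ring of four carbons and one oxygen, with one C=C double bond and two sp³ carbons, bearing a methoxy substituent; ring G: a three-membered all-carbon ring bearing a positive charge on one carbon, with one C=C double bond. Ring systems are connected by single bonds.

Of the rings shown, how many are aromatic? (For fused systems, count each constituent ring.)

Ring A is planar and fully conjugated; 2 ring double bonds (4 π electrons) plus a heteroatom lone pair (2) give 6 π electrons. That satisfies 4n+2 with n=1, so ring A is aromatic (oxazole).
Ring B is fully conjugated (every ring atom contributes a p orbital); 3 ring double bonds give 6 π electrons. That satisfies 4n+2 with n=1, so ring B is aromatic (benzene ring).
Ring C has four sp³ carbons, so it is not fully conjugated — not aromatic (cyclohexane ring).
Ring D is fully conjugated (every ring atom contributes a p orbital); 3 ring double bonds give 6 π electrons. Since 6 = 4n+2 (n=1), ring D is aromatic (benzene ring).
Ring E has three sp³ carbons, so it is not fully conjugated — not aromatic (cyclopentane ring).
Ring F has two sp³ carbons, so it is not fully conjugated — not aromatic (2,3-dihydrofuran).
Ring G is fully conjugated (every ring atom contributes a p orbital); 1 ring double bond (2 π electrons) plus the carbocation's empty p orbital (0, but keeps the ring conjugated) give 2 π electrons. 2 = 4(0)+2, so ring G is aromatic (cyclopropenyl cation).
Aromatic: A, B, D, G. Total: 4.

4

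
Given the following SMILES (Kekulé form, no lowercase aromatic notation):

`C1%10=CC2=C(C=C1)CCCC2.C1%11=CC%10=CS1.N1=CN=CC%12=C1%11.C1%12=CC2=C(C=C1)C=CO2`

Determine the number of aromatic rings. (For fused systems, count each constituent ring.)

5

The SMILES encodes a six-membered carbon ring with three alternating C=C double bonds, fused to a saturated six-membered carbon ring; a five-membered ring of four carbons and one sulfur, with two C=C double bonds; a six-membered ring with nitrogens at positions 1 and 3 and three alternating double bonds; a six-membered carbon ring with three alternating C=C double bonds, fused to a five-membered ring containing one oxygen and two C=C double bonds.
The 6-membered ring is fully conjugated (every ring atom contributes a p orbital); 3 ring double bonds give 6 π electrons. Since 6 = 4n+2 (n=1), it is aromatic (benzene ring).
The second 6-membered ring has four sp³ carbons, so it is not fully conjugated — not aromatic (cyclohexane ring).
The 5-membered ring with one sulfur is fully conjugated (every ring atom contributes a p orbital); 2 ring double bonds (4 π electrons) plus a heteroatom lone pair (2) give 6 π electrons. 6 = 4(1)+2, so it is aromatic (thiophene).
The 6-membered ring with two nitrogens (1,3) is fully conjugated (every ring atom contributes a p orbital); 3 ring double bonds give 6 π electrons. That satisfies 4n+2 with n=1, so it is aromatic (pyrimidine).
The fused 6/5-membered bicyclic (with one oxygen) is a single π system with 9 sp² atoms and 10 π electrons from ring double bonds plus a heteroatom lone pair. 10 = 4(2)+2, so the system is aromatic and both rings count as aromatic (benzofuran).
5 of the 6 rings are aromatic. Total: 5.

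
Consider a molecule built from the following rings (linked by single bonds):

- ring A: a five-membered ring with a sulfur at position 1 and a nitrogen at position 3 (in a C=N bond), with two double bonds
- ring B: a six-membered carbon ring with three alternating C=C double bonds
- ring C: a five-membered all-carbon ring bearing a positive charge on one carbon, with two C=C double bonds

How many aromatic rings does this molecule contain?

Ring A has a continuous p-orbital overlap around the ring; 2 ring double bonds (4 π electrons) plus a heteroatom lone pair (2) give 6 π electrons. That satisfies 4n+2 with n=1, so ring A is aromatic (thiazole).
Ring B is planar and fully conjugated; 3 ring double bonds give 6 π electrons. That satisfies 4n+2 with n=1, so ring B is aromatic (benzene).
Ring C has only sp² ring atoms; a planar conformation would have a fully conjugated π system of 4 electrons. But 4 = 4(1), which is 4n not 4n+2, so ring C is not aromatic (cyclopentadienyl cation).
Aromatic: A, B. Total: 2.

2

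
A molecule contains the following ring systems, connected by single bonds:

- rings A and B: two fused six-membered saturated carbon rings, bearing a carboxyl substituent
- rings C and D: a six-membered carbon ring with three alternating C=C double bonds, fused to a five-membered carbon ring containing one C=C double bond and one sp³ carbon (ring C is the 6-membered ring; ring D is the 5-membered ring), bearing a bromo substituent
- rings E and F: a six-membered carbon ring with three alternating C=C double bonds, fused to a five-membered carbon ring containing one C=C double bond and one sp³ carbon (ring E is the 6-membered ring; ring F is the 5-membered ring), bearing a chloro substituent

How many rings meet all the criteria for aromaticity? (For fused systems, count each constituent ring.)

Ring A has only sp³ atoms, so it is not fully conjugated — not aromatic (cyclohexane ring).
Ring B has only sp³ atoms, so it is not fully conjugated — not aromatic (cyclohexane ring).
Ring C is fully conjugated (every ring atom contributes a p orbital); 3 ring double bonds give 6 π electrons. 6 = 4(1)+2, so ring C is aromatic (benzene ring).
Ring D has one sp³ carbon, so it is not fully conjugated — not aromatic (cyclopentene ring).
Ring E is fully conjugated (every ring atom contributes a p orbital); 3 ring double bonds give 6 π electrons. Since 6 = 4n+2 (n=1), ring E is aromatic (benzene ring).
Ring F has one sp³ carbon, so it is not fully conjugated — not aromatic (cyclopentene ring).
Aromatic: C, E. Total: 2.

2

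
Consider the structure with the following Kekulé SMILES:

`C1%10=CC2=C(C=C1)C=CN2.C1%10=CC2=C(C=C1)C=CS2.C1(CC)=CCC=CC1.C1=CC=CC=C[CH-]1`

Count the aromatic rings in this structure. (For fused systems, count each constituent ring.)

The SMILES encodes a six-membered carbon ring with three alternating C=C double bonds, fused to a five-membered ring containing one N–H nitrogen and two C=C double bonds; a six-membered carbon ring with three alternating C=C double bonds, fused to a five-membered ring containing one sulfur and two C=C double bonds; a six-membered carbon ring with two isolated C=C double bonds and two sp³ carbons; a seven-membered all-carbon ring bearing a negative charge on one carbon, with three C=C double bonds.
The fused 6/5-membered bicyclic (with one N–H) is a single π system with 9 sp² atoms and 10 π electrons from ring double bonds plus a heteroatom lone pair. 10 = 4(2)+2, so the system is aromatic and both rings count as aromatic (indole).
The fused 6/5-membered bicyclic (with one sulfur) is a single π system with 9 sp² atoms and 10 π electrons from ring double bonds plus a heteroatom lone pair. 10 = 4(2)+2, so the system is aromatic and both rings count as aromatic (benzothiophene).
The 6-membered ring has two sp³ carbons, so it is not fully conjugated — not aromatic (1,4-cyclohexadiene).
The 7-membered ring has only sp² ring atoms; a planar conformation would have a fully conjugated π system of 8 electrons. But 8 = 4(2), which is 4n not 4n+2, so it is not aromatic (cycloheptatrienyl anion).
4 of the 6 rings are aromatic. Total: 4.

4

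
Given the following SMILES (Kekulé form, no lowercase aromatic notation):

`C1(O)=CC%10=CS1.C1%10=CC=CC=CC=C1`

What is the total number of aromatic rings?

The SMILES encodes a five-membered ring of four carbons and one sulfur, with two C=C double bonds; an eight-membered carbon ring with four alternating C=C double bonds.
The 5-membered ring with one sulfur is planar and fully conjugated; 2 ring double bonds (4 π electrons) plus a heteroatom lone pair (2) give 6 π electrons. Since 6 = 4n+2 (n=1), it is aromatic (thiophene).
The 8-membered ring has only sp² ring atoms; a planar conformation would have a fully conjugated π system of 8 electrons. But 8 = 4(2), which is 4n not 4n+2, so it is not aromatic (cyclooctatetraene) — cyclooctatetraene distorts into a non-planar tub to avoid antiaromaticity.
1 of the 2 rings is aromatic. Total: 1.

1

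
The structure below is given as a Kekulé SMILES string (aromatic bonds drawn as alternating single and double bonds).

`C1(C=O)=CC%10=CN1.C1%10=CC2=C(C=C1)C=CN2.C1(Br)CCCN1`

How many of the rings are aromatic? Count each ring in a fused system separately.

3

The SMILES encodes a five-membered ring of four carbons and one nitrogen bearing a hydrogen, with two C=C double bonds; a six-membered carbon ring with three alternating C=C double bonds, fused to a five-membered ring containing one N–H nitrogen and two C=C double bonds; a five-membered saturated ring of four carbons and one N–H nitrogen.
The 5-membered ring with one N–H is fully conjugated (every ring atom contributes a p orbital); 2 ring double bonds (4 π electrons) plus a heteroatom lone pair (2) give 6 π electrons. 6 = 4(1)+2, so it is aromatic (pyrrole).
The fused 6/5-membered bicyclic (with one N–H) is a single π system with 9 sp² atoms and 10 π electrons from ring double bonds plus a heteroatom lone pair. 10 = 4(2)+2, so the system is aromatic and both rings count as aromatic (indole).
The second 5-membered ring with one N–H has only sp³ atoms, so it is not fully conjugated — not aromatic (pyrrolidine).
3 of the 4 rings are aromatic. Total: 3.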